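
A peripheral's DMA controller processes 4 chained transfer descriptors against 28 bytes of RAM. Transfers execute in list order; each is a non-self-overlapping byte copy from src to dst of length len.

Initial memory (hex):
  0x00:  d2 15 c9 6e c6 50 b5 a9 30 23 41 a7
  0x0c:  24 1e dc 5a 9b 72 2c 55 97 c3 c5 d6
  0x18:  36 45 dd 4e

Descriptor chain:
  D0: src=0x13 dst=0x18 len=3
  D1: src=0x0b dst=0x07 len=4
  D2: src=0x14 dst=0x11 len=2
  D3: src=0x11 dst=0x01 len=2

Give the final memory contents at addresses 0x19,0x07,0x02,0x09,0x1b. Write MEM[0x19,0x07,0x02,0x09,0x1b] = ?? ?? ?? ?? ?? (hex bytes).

D0: mem[0x18..0x1a] <- [55 97 c3]
D1: mem[0x07..0x0a] <- [a7 24 1e dc]
D2: mem[0x11..0x12] <- [97 c3]
D3: mem[0x01..0x02] <- [97 c3]
query mem[0x19]=0x97, mem[0x07]=0xa7, mem[0x02]=0xc3, mem[0x09]=0x1e, mem[0x1b]=0x4e

MEM[0x19,0x07,0x02,0x09,0x1b] = 97 a7 c3 1e 4e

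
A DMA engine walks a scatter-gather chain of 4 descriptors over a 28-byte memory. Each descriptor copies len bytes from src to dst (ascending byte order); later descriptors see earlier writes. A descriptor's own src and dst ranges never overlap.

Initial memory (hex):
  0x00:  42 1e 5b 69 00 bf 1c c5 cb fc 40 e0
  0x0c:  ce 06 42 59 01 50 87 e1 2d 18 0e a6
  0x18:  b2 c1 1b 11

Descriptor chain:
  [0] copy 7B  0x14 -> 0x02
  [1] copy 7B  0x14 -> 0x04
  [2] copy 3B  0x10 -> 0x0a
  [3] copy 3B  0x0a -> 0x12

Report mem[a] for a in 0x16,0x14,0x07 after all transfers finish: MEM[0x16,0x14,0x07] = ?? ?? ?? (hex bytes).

[0] 0x14->0x02 len=7 : 2d 18 0e a6 b2 c1 1b
[1] 0x14->0x04 len=7 : 2d 18 0e a6 b2 c1 1b
[2] 0x10->0x0a len=3 : 01 50 87
[3] 0x0a->0x12 len=3 : 01 50 87
query mem[0x16]=0x0e, mem[0x14]=0x87, mem[0x07]=0xa6

MEM[0x16,0x14,0x07] = 0e 87 a6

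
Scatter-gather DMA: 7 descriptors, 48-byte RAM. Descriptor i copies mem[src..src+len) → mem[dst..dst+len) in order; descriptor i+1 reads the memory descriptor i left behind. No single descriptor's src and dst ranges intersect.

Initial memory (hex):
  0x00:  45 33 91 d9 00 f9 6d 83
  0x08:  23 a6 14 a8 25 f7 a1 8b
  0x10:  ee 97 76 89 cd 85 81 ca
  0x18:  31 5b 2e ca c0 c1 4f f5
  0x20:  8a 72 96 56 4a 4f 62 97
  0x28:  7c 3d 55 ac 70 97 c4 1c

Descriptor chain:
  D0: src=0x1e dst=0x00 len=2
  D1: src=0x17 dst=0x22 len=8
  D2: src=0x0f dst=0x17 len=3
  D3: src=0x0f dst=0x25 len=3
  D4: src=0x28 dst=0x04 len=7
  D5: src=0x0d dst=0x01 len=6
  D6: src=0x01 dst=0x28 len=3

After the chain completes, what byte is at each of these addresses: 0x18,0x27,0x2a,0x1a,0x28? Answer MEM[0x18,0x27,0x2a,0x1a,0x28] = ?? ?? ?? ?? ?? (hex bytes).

MEM[0x18,0x27,0x2a,0x1a,0x28] = ee 97 8b 2e f7

[0] 0x1e->0x00 len=2 : 4f f5
[1] 0x17->0x22 len=8 : ca 31 5b 2e ca c0 c1 4f
[2] 0x0f->0x17 len=3 : 8b ee 97
[3] 0x0f->0x25 len=3 : 8b ee 97
[4] 0x28->0x04 len=7 : c1 4f 55 ac 70 97 c4
[5] 0x0d->0x01 len=6 : f7 a1 8b ee 97 76
[6] 0x01->0x28 len=3 : f7 a1 8b
query mem[0x18]=0xee, mem[0x27]=0x97, mem[0x2a]=0x8b, mem[0x1a]=0x2e, mem[0x28]=0xf7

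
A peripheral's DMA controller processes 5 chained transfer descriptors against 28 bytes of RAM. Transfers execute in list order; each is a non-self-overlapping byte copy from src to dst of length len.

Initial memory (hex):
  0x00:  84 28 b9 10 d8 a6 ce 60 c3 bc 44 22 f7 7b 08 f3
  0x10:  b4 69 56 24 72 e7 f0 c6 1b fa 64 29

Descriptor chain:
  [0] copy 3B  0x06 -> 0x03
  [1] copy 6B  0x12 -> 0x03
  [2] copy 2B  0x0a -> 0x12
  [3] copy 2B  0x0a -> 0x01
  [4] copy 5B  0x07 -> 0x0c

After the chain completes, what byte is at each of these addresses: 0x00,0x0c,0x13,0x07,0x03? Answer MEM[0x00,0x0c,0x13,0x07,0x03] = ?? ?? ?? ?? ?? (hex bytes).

MEM[0x00,0x0c,0x13,0x07,0x03] = 84 f0 22 f0 56

D0: mem[0x03..0x05] <- [ce 60 c3]
D1: mem[0x03..0x08] <- [56 24 72 e7 f0 c6]
D2: mem[0x12..0x13] <- [44 22]
D3: mem[0x01..0x02] <- [44 22]
D4: mem[0x0c..0x10] <- [f0 c6 bc 44 22]
query mem[0x00]=0x84, mem[0x0c]=0xf0, mem[0x13]=0x22, mem[0x07]=0xf0, mem[0x03]=0x56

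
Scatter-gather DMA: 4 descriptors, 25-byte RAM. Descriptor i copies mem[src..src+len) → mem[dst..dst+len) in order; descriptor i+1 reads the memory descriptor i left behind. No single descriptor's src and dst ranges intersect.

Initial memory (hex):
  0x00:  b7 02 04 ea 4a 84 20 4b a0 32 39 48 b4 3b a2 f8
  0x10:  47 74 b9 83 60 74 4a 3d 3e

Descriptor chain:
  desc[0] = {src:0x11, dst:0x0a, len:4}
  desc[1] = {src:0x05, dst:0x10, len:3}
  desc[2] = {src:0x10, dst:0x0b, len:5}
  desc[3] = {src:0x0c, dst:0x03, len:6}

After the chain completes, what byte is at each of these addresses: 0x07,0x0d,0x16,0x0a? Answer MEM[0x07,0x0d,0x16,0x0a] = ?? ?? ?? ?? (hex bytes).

#0 dst[0x0a+4] := {0x74,0xb9,0x83,0x60}
#1 dst[0x10+3] := {0x84,0x20,0x4b}
#2 dst[0x0b+5] := {0x84,0x20,0x4b,0x83,0x60}
#3 dst[0x03+6] := {0x20,0x4b,0x83,0x60,0x84,0x20}
query mem[0x07]=0x84, mem[0x0d]=0x4b, mem[0x16]=0x4a, mem[0x0a]=0x74

MEM[0x07,0x0d,0x16,0x0a] = 84 4b 4a 74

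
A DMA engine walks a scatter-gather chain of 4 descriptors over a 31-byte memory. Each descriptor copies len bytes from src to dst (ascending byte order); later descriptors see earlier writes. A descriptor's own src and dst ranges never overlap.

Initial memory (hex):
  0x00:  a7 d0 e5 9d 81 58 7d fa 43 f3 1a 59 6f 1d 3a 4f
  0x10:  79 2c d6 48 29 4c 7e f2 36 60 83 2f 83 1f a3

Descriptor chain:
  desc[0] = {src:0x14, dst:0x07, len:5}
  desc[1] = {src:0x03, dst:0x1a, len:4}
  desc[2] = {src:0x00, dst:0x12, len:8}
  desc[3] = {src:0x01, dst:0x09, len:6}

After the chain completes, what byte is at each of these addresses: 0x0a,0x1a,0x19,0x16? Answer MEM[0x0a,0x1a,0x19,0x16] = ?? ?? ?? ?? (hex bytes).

MEM[0x0a,0x1a,0x19,0x16] = e5 9d 29 81

#0 dst[0x07+5] := {0x29,0x4c,0x7e,0xf2,0x36}
#1 dst[0x1a+4] := {0x9d,0x81,0x58,0x7d}
#2 dst[0x12+8] := {0xa7,0xd0,0xe5,0x9d,0x81,0x58,0x7d,0x29}
#3 dst[0x09+6] := {0xd0,0xe5,0x9d,0x81,0x58,0x7d}
query mem[0x0a]=0xe5, mem[0x1a]=0x9d, mem[0x19]=0x29, mem[0x16]=0x81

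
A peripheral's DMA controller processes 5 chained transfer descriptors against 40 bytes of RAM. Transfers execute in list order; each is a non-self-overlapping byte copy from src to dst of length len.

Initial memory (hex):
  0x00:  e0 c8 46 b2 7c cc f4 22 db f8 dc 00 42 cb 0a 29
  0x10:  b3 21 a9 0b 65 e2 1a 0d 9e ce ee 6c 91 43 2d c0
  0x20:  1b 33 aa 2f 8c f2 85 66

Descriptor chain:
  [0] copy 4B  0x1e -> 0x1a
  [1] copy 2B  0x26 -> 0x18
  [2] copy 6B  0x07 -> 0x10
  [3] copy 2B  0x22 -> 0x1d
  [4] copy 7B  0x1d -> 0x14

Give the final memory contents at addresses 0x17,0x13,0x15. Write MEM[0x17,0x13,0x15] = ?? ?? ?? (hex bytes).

#0 dst[0x1a+4] := {0x2d,0xc0,0x1b,0x33}
#1 dst[0x18+2] := {0x85,0x66}
#2 dst[0x10+6] := {0x22,0xdb,0xf8,0xdc,0x00,0x42}
#3 dst[0x1d+2] := {0xaa,0x2f}
#4 dst[0x14+7] := {0xaa,0x2f,0xc0,0x1b,0x33,0xaa,0x2f}
query mem[0x17]=0x1b, mem[0x13]=0xdc, mem[0x15]=0x2f

MEM[0x17,0x13,0x15] = 1b dc 2f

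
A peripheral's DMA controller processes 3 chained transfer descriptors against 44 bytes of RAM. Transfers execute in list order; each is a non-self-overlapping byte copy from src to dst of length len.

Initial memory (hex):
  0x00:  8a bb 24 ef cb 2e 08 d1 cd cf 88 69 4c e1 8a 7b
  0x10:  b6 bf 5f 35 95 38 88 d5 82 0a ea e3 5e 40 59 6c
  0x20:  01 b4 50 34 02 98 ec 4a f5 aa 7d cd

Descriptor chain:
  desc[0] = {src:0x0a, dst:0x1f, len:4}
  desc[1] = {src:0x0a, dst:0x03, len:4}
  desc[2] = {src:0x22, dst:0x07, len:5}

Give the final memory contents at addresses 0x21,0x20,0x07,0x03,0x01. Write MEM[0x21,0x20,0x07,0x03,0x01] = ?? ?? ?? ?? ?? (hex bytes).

MEM[0x21,0x20,0x07,0x03,0x01] = 4c 69 e1 88 bb

[0] 0x0a->0x1f len=4 : 88 69 4c e1
[1] 0x0a->0x03 len=4 : 88 69 4c e1
[2] 0x22->0x07 len=5 : e1 34 02 98 ec
query mem[0x21]=0x4c, mem[0x20]=0x69, mem[0x07]=0xe1, mem[0x03]=0x88, mem[0x01]=0xbb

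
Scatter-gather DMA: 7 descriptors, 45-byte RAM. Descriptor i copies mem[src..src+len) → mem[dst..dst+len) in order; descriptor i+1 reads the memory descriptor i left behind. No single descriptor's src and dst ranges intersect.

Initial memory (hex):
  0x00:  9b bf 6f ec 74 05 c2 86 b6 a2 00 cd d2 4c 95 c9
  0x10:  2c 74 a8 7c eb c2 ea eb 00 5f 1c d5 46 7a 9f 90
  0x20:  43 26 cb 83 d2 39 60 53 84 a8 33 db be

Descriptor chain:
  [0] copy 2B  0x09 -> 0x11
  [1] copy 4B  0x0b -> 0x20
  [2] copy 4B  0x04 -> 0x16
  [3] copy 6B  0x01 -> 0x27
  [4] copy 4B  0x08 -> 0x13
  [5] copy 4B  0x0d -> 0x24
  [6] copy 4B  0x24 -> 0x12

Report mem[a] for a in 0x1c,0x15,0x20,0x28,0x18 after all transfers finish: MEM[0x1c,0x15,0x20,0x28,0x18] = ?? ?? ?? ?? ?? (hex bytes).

[0] 0x09->0x11 len=2 : a2 00
[1] 0x0b->0x20 len=4 : cd d2 4c 95
[2] 0x04->0x16 len=4 : 74 05 c2 86
[3] 0x01->0x27 len=6 : bf 6f ec 74 05 c2
[4] 0x08->0x13 len=4 : b6 a2 00 cd
[5] 0x0d->0x24 len=4 : 4c 95 c9 2c
[6] 0x24->0x12 len=4 : 4c 95 c9 2c
query mem[0x1c]=0x46, mem[0x15]=0x2c, mem[0x20]=0xcd, mem[0x28]=0x6f, mem[0x18]=0xc2

MEM[0x1c,0x15,0x20,0x28,0x18] = 46 2c cd 6f c2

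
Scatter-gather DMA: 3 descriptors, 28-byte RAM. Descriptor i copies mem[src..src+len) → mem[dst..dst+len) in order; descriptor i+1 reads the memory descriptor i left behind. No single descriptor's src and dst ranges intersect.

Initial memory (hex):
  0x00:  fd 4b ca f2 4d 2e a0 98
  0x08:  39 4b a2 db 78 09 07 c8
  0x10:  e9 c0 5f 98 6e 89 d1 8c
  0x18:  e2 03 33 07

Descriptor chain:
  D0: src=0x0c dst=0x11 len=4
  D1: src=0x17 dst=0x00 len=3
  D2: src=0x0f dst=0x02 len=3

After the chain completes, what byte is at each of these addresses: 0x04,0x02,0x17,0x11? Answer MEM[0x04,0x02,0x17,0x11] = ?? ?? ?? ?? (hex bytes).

MEM[0x04,0x02,0x17,0x11] = 78 c8 8c 78

#0 dst[0x11+4] := {0x78,0x09,0x07,0xc8}
#1 dst[0x00+3] := {0x8c,0xe2,0x03}
#2 dst[0x02+3] := {0xc8,0xe9,0x78}
query mem[0x04]=0x78, mem[0x02]=0xc8, mem[0x17]=0x8c, mem[0x11]=0x78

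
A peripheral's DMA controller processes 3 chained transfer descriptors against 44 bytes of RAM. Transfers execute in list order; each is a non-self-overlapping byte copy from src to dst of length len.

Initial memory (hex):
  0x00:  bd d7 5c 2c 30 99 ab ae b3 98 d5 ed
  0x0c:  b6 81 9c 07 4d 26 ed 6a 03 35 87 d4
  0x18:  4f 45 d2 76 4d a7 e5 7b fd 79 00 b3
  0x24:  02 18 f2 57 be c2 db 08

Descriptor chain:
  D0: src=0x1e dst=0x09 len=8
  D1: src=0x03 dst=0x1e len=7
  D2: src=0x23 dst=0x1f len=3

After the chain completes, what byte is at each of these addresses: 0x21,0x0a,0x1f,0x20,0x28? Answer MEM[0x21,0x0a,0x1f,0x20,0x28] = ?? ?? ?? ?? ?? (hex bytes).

MEM[0x21,0x0a,0x1f,0x20,0x28] = 18 7b b3 e5 be

  after D0: wrote 8B at 0x09 = e57bfd7900b30218
  after D1: wrote 7B at 0x1e = 2c3099abaeb3e5
  after D2: wrote 3B at 0x1f = b3e518
query mem[0x21]=0x18, mem[0x0a]=0x7b, mem[0x1f]=0xb3, mem[0x20]=0xe5, mem[0x28]=0xbe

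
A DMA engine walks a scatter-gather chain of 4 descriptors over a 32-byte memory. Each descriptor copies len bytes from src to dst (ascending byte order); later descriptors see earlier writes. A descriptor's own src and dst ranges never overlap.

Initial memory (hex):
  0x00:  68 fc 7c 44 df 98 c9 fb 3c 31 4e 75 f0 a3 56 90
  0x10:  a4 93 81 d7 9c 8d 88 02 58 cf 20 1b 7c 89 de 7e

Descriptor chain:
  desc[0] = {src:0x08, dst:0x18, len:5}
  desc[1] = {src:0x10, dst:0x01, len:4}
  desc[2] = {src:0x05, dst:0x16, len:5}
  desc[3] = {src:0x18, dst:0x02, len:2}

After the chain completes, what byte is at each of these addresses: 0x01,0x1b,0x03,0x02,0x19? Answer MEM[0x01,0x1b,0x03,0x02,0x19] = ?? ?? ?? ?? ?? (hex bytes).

MEM[0x01,0x1b,0x03,0x02,0x19] = a4 75 3c fb 3c

[0] 0x08->0x18 len=5 : 3c 31 4e 75 f0
[1] 0x10->0x01 len=4 : a4 93 81 d7
[2] 0x05->0x16 len=5 : 98 c9 fb 3c 31
[3] 0x18->0x02 len=2 : fb 3c
query mem[0x01]=0xa4, mem[0x1b]=0x75, mem[0x03]=0x3c, mem[0x02]=0xfb, mem[0x19]=0x3c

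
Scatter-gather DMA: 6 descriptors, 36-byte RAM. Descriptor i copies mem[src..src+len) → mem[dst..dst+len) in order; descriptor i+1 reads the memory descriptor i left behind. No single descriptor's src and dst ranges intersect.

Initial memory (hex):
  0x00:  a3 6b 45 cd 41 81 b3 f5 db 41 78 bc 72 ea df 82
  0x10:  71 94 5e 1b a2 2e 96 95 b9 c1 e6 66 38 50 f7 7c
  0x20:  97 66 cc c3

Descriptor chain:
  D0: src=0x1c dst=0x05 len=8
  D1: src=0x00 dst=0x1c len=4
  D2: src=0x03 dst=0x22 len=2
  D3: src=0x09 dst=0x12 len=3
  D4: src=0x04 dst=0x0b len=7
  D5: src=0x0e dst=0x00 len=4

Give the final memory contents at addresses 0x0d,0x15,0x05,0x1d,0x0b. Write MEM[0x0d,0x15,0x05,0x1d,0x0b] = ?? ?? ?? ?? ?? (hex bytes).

#0 dst[0x05+8] := {0x38,0x50,0xf7,0x7c,0x97,0x66,0xcc,0xc3}
#1 dst[0x1c+4] := {0xa3,0x6b,0x45,0xcd}
#2 dst[0x22+2] := {0xcd,0x41}
#3 dst[0x12+3] := {0x97,0x66,0xcc}
#4 dst[0x0b+7] := {0x41,0x38,0x50,0xf7,0x7c,0x97,0x66}
#5 dst[0x00+4] := {0xf7,0x7c,0x97,0x66}
query mem[0x0d]=0x50, mem[0x15]=0x2e, mem[0x05]=0x38, mem[0x1d]=0x6b, mem[0x0b]=0x41

MEM[0x0d,0x15,0x05,0x1d,0x0b] = 50 2e 38 6b 41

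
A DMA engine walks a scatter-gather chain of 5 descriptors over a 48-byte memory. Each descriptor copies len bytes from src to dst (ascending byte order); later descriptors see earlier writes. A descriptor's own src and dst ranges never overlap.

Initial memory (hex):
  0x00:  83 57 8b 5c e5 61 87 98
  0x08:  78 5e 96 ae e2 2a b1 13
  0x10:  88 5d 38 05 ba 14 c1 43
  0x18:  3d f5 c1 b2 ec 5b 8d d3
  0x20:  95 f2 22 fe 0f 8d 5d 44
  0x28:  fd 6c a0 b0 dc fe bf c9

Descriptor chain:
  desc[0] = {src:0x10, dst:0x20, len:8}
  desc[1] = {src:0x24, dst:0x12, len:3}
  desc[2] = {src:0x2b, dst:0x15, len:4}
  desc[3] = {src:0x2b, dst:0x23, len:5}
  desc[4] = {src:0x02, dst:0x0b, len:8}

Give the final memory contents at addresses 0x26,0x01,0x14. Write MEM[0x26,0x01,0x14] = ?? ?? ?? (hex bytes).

MEM[0x26,0x01,0x14] = bf 57 c1

#0 dst[0x20+8] := {0x88,0x5d,0x38,0x05,0xba,0x14,0xc1,0x43}
#1 dst[0x12+3] := {0xba,0x14,0xc1}
#2 dst[0x15+4] := {0xb0,0xdc,0xfe,0xbf}
#3 dst[0x23+5] := {0xb0,0xdc,0xfe,0xbf,0xc9}
#4 dst[0x0b+8] := {0x8b,0x5c,0xe5,0x61,0x87,0x98,0x78,0x5e}
query mem[0x26]=0xbf, mem[0x01]=0x57, mem[0x14]=0xc1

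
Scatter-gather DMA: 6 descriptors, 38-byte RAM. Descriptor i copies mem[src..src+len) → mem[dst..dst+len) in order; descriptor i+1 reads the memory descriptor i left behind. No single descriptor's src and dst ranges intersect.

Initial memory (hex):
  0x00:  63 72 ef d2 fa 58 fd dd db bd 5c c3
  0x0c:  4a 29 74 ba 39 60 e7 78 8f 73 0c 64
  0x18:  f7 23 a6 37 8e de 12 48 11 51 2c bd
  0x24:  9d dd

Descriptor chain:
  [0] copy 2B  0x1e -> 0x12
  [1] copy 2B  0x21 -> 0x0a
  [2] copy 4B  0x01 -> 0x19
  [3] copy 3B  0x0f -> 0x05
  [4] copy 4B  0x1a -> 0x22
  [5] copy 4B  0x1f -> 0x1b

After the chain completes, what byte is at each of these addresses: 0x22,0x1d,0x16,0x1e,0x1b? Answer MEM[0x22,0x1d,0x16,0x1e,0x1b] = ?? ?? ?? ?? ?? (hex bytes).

[0] 0x1e->0x12 len=2 : 12 48
[1] 0x21->0x0a len=2 : 51 2c
[2] 0x01->0x19 len=4 : 72 ef d2 fa
[3] 0x0f->0x05 len=3 : ba 39 60
[4] 0x1a->0x22 len=4 : ef d2 fa de
[5] 0x1f->0x1b len=4 : 48 11 51 ef
query mem[0x22]=0xef, mem[0x1d]=0x51, mem[0x16]=0x0c, mem[0x1e]=0xef, mem[0x1b]=0x48

MEM[0x22,0x1d,0x16,0x1e,0x1b] = ef 51 0c ef 48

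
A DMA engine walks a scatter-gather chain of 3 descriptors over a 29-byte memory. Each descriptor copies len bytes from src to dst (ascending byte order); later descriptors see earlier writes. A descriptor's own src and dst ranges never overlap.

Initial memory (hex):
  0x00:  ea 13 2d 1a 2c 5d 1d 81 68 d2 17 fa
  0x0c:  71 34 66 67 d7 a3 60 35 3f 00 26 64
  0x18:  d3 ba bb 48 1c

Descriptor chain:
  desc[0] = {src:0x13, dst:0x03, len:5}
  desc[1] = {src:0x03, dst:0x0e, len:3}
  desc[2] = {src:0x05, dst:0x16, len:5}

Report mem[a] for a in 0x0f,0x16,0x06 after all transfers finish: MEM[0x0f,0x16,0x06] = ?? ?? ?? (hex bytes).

D0: mem[0x03..0x07] <- [35 3f 00 26 64]
D1: mem[0x0e..0x10] <- [35 3f 00]
D2: mem[0x16..0x1a] <- [00 26 64 68 d2]
query mem[0x0f]=0x3f, mem[0x16]=0x00, mem[0x06]=0x26

MEM[0x0f,0x16,0x06] = 3f 00 26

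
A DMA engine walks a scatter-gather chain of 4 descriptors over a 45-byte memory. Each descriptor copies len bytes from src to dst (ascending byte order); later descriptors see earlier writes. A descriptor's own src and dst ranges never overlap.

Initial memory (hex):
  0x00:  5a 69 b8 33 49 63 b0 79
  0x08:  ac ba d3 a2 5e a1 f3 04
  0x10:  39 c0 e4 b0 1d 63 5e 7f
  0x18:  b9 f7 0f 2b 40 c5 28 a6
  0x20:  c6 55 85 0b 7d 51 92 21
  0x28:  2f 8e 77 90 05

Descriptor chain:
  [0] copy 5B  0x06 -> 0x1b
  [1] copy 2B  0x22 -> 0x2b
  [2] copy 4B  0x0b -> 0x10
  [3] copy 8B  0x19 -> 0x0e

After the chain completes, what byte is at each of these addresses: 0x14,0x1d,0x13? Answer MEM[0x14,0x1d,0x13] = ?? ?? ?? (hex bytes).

MEM[0x14,0x1d,0x13] = d3 ac ba

[0] 0x06->0x1b len=5 : b0 79 ac ba d3
[1] 0x22->0x2b len=2 : 85 0b
[2] 0x0b->0x10 len=4 : a2 5e a1 f3
[3] 0x19->0x0e len=8 : f7 0f b0 79 ac ba d3 c6
query mem[0x14]=0xd3, mem[0x1d]=0xac, mem[0x13]=0xba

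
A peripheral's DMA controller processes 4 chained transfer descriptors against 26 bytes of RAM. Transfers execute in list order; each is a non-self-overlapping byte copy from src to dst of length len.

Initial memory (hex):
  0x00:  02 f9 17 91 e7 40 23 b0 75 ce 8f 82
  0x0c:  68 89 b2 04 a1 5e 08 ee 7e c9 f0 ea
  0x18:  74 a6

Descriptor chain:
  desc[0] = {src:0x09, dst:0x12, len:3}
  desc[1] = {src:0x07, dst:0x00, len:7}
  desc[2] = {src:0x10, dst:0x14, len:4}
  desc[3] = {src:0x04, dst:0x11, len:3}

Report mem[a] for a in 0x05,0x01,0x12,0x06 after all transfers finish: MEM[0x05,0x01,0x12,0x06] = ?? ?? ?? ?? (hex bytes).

MEM[0x05,0x01,0x12,0x06] = 68 75 68 89

[0] 0x09->0x12 len=3 : ce 8f 82
[1] 0x07->0x00 len=7 : b0 75 ce 8f 82 68 89
[2] 0x10->0x14 len=4 : a1 5e ce 8f
[3] 0x04->0x11 len=3 : 82 68 89
query mem[0x05]=0x68, mem[0x01]=0x75, mem[0x12]=0x68, mem[0x06]=0x89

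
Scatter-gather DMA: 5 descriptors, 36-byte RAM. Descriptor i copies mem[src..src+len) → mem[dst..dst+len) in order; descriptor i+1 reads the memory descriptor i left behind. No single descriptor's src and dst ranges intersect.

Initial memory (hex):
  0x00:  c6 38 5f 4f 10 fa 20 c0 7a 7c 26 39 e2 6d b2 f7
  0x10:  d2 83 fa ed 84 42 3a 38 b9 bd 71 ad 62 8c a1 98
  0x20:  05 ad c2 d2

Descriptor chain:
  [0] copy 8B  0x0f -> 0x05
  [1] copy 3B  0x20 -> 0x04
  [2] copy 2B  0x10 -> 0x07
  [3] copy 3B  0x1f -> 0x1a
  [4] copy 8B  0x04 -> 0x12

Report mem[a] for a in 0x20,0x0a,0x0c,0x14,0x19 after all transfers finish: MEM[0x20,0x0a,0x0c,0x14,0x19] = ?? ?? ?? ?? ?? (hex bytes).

[0] 0x0f->0x05 len=8 : f7 d2 83 fa ed 84 42 3a
[1] 0x20->0x04 len=3 : 05 ad c2
[2] 0x10->0x07 len=2 : d2 83
[3] 0x1f->0x1a len=3 : 98 05 ad
[4] 0x04->0x12 len=8 : 05 ad c2 d2 83 ed 84 42
query mem[0x20]=0x05, mem[0x0a]=0x84, mem[0x0c]=0x3a, mem[0x14]=0xc2, mem[0x19]=0x42

MEM[0x20,0x0a,0x0c,0x14,0x19] = 05 84 3a c2 42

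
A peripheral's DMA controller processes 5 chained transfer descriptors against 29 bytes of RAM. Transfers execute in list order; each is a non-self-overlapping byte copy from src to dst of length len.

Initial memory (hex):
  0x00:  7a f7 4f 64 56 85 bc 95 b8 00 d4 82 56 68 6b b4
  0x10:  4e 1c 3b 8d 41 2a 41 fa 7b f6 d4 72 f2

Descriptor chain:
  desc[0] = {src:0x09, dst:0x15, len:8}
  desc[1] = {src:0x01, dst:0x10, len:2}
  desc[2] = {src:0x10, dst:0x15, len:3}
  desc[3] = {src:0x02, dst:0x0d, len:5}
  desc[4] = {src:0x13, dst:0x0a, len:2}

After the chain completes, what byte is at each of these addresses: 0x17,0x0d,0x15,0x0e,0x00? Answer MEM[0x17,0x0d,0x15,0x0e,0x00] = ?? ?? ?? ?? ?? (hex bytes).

D0: mem[0x15..0x1c] <- [00 d4 82 56 68 6b b4 4e]
D1: mem[0x10..0x11] <- [f7 4f]
D2: mem[0x15..0x17] <- [f7 4f 3b]
D3: mem[0x0d..0x11] <- [4f 64 56 85 bc]
D4: mem[0x0a..0x0b] <- [8d 41]
query mem[0x17]=0x3b, mem[0x0d]=0x4f, mem[0x15]=0xf7, mem[0x0e]=0x64, mem[0x00]=0x7a

MEM[0x17,0x0d,0x15,0x0e,0x00] = 3b 4f f7 64 7a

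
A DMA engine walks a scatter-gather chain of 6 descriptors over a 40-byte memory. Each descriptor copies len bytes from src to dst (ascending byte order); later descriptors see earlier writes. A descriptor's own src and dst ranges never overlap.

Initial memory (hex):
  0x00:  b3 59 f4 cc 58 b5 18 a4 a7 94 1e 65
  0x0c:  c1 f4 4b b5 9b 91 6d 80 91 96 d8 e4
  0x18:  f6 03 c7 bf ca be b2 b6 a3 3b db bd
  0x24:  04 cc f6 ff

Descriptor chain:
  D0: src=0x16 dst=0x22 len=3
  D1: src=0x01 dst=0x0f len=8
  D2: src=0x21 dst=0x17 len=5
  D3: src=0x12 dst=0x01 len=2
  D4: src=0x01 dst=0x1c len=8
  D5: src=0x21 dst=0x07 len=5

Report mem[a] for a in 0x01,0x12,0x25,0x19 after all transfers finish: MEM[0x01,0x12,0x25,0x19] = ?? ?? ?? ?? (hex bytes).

MEM[0x01,0x12,0x25,0x19] = 58 58 cc e4

  after D0: wrote 3B at 0x22 = d8e4f6
  after D1: wrote 8B at 0x0f = 59f4cc58b518a4a7
  after D2: wrote 5B at 0x17 = 3bd8e4f6cc
  after D3: wrote 2B at 0x01 = 58b5
  after D4: wrote 8B at 0x1c = 58b5cc58b518a4a7
  after D5: wrote 5B at 0x07 = 18a4a7f6cc
query mem[0x01]=0x58, mem[0x12]=0x58, mem[0x25]=0xcc, mem[0x19]=0xe4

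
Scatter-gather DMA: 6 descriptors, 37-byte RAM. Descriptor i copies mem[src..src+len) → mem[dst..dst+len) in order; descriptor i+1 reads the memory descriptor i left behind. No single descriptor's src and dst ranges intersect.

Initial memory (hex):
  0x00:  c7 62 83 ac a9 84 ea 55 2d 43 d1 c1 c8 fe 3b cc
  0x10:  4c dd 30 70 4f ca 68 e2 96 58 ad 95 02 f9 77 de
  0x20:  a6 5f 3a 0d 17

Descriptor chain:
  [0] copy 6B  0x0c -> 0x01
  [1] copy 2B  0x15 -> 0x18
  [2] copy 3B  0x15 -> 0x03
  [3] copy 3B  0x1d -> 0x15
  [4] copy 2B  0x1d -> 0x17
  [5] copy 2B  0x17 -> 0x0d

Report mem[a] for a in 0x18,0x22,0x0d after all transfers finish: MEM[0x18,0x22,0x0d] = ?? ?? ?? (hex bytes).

  after D0: wrote 6B at 0x01 = c8fe3bcc4cdd
  after D1: wrote 2B at 0x18 = ca68
  after D2: wrote 3B at 0x03 = ca68e2
  after D3: wrote 3B at 0x15 = f977de
  after D4: wrote 2B at 0x17 = f977
  after D5: wrote 2B at 0x0d = f977
query mem[0x18]=0x77, mem[0x22]=0x3a, mem[0x0d]=0xf9

MEM[0x18,0x22,0x0d] = 77 3a f9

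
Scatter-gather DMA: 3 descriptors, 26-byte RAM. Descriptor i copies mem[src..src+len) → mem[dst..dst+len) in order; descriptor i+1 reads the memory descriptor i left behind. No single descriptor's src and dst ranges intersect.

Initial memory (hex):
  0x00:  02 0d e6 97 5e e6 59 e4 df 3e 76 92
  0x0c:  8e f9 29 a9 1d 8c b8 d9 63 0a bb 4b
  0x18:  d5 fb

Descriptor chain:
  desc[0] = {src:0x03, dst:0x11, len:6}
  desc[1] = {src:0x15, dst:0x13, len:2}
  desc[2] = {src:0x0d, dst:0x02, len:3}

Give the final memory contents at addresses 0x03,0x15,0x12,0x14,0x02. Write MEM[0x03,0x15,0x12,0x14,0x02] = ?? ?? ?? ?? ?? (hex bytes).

MEM[0x03,0x15,0x12,0x14,0x02] = 29 e4 5e df f9

[0] 0x03->0x11 len=6 : 97 5e e6 59 e4 df
[1] 0x15->0x13 len=2 : e4 df
[2] 0x0d->0x02 len=3 : f9 29 a9
query mem[0x03]=0x29, mem[0x15]=0xe4, mem[0x12]=0x5e, mem[0x14]=0xdf, mem[0x02]=0xf9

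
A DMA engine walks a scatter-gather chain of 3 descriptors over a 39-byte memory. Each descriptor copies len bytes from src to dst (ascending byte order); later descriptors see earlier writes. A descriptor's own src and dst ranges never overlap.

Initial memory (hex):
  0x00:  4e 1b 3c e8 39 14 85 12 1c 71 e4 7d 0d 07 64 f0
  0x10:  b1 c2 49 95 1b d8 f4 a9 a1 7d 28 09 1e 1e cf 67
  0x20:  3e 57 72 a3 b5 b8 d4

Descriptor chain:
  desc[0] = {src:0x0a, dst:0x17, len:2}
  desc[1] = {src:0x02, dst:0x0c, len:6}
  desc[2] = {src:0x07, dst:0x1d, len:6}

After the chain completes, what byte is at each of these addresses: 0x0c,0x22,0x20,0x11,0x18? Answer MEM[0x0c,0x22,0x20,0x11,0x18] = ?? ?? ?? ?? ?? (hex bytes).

MEM[0x0c,0x22,0x20,0x11,0x18] = 3c 3c e4 12 7d

D0: mem[0x17..0x18] <- [e4 7d]
D1: mem[0x0c..0x11] <- [3c e8 39 14 85 12]
D2: mem[0x1d..0x22] <- [12 1c 71 e4 7d 3c]
query mem[0x0c]=0x3c, mem[0x22]=0x3c, mem[0x20]=0xe4, mem[0x11]=0x12, mem[0x18]=0x7d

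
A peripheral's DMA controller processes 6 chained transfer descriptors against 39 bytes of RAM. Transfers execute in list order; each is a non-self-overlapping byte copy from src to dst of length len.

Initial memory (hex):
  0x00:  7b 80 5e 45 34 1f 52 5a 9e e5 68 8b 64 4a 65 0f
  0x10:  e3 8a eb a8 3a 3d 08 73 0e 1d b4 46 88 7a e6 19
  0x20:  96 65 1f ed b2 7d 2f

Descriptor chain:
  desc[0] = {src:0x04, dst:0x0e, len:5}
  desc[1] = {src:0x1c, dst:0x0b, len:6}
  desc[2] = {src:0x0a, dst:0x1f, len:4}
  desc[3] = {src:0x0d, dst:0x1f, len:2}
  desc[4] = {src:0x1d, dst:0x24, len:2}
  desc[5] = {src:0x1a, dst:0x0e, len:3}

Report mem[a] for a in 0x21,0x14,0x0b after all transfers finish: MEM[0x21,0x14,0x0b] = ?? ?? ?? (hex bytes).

MEM[0x21,0x14,0x0b] = 7a 3a 88

D0: mem[0x0e..0x12] <- [34 1f 52 5a 9e]
D1: mem[0x0b..0x10] <- [88 7a e6 19 96 65]
D2: mem[0x1f..0x22] <- [68 88 7a e6]
D3: mem[0x1f..0x20] <- [e6 19]
D4: mem[0x24..0x25] <- [7a e6]
D5: mem[0x0e..0x10] <- [b4 46 88]
query mem[0x21]=0x7a, mem[0x14]=0x3a, mem[0x0b]=0x88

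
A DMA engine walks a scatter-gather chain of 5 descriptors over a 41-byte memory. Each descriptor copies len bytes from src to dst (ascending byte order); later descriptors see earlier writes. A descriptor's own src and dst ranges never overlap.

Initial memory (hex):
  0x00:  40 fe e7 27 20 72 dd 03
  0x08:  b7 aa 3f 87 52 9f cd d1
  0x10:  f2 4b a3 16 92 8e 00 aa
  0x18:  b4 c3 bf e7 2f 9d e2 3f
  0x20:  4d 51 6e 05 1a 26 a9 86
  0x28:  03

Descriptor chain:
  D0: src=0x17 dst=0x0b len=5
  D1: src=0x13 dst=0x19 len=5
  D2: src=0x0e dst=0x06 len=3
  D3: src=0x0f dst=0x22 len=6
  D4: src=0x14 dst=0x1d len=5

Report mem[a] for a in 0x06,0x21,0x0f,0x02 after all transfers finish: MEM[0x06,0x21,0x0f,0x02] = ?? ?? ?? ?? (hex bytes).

MEM[0x06,0x21,0x0f,0x02] = bf b4 e7 e7

[0] 0x17->0x0b len=5 : aa b4 c3 bf e7
[1] 0x13->0x19 len=5 : 16 92 8e 00 aa
[2] 0x0e->0x06 len=3 : bf e7 f2
[3] 0x0f->0x22 len=6 : e7 f2 4b a3 16 92
[4] 0x14->0x1d len=5 : 92 8e 00 aa b4
query mem[0x06]=0xbf, mem[0x21]=0xb4, mem[0x0f]=0xe7, mem[0x02]=0xe7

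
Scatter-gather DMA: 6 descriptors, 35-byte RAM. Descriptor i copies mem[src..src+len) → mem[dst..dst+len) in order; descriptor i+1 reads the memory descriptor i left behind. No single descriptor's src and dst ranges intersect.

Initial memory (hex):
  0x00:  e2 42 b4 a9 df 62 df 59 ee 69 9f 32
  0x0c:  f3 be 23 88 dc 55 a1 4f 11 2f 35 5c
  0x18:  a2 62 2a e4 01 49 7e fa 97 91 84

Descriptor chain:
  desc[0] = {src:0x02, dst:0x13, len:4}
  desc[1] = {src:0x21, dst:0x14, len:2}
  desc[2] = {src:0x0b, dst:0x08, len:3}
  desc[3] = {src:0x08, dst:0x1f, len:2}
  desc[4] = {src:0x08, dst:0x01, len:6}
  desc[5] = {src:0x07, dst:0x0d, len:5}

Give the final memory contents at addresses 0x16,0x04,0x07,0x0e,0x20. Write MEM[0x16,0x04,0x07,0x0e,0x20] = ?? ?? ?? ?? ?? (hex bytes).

MEM[0x16,0x04,0x07,0x0e,0x20] = 62 32 59 32 f3

#0 dst[0x13+4] := {0xb4,0xa9,0xdf,0x62}
#1 dst[0x14+2] := {0x91,0x84}
#2 dst[0x08+3] := {0x32,0xf3,0xbe}
#3 dst[0x1f+2] := {0x32,0xf3}
#4 dst[0x01+6] := {0x32,0xf3,0xbe,0x32,0xf3,0xbe}
#5 dst[0x0d+5] := {0x59,0x32,0xf3,0xbe,0x32}
query mem[0x16]=0x62, mem[0x04]=0x32, mem[0x07]=0x59, mem[0x0e]=0x32, mem[0x20]=0xf3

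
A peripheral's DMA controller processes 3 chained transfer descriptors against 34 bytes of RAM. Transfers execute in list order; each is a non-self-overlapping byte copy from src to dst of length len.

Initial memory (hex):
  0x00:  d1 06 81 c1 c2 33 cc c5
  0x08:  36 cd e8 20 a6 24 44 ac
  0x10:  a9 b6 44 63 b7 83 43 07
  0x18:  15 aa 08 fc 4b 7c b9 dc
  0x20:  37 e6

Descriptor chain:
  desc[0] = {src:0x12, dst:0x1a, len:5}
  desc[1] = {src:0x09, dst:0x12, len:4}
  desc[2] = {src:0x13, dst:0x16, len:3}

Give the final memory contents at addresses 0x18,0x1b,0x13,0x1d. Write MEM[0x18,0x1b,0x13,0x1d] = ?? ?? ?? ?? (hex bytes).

MEM[0x18,0x1b,0x13,0x1d] = a6 63 e8 83

#0 dst[0x1a+5] := {0x44,0x63,0xb7,0x83,0x43}
#1 dst[0x12+4] := {0xcd,0xe8,0x20,0xa6}
#2 dst[0x16+3] := {0xe8,0x20,0xa6}
query mem[0x18]=0xa6, mem[0x1b]=0x63, mem[0x13]=0xe8, mem[0x1d]=0x83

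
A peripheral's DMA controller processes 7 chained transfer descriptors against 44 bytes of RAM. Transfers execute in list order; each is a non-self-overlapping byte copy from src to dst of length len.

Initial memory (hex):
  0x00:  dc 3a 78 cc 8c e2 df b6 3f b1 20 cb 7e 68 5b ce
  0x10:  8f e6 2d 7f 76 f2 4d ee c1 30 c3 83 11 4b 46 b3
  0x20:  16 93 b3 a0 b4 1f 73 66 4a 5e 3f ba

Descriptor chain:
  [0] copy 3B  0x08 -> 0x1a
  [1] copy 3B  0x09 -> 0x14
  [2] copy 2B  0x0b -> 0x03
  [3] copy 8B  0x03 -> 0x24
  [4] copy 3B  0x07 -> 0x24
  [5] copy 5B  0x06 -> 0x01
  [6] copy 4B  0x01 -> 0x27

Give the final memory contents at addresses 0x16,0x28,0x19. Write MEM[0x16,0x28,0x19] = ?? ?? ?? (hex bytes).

MEM[0x16,0x28,0x19] = cb b6 30

D0: mem[0x1a..0x1c] <- [3f b1 20]
D1: mem[0x14..0x16] <- [b1 20 cb]
D2: mem[0x03..0x04] <- [cb 7e]
D3: mem[0x24..0x2b] <- [cb 7e e2 df b6 3f b1 20]
D4: mem[0x24..0x26] <- [b6 3f b1]
D5: mem[0x01..0x05] <- [df b6 3f b1 20]
D6: mem[0x27..0x2a] <- [df b6 3f b1]
query mem[0x16]=0xcb, mem[0x28]=0xb6, mem[0x19]=0x30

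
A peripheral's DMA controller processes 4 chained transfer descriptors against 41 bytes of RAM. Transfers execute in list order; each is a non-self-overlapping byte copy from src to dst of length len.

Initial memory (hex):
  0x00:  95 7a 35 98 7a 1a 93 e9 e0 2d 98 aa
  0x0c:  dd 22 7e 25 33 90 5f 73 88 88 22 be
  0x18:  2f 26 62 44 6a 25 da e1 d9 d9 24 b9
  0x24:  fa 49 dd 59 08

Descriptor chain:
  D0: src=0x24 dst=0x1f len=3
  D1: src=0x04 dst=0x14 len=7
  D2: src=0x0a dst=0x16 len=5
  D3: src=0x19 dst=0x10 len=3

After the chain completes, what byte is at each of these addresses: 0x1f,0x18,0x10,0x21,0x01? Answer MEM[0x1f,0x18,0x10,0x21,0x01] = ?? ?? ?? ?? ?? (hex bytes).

[0] 0x24->0x1f len=3 : fa 49 dd
[1] 0x04->0x14 len=7 : 7a 1a 93 e9 e0 2d 98
[2] 0x0a->0x16 len=5 : 98 aa dd 22 7e
[3] 0x19->0x10 len=3 : 22 7e 44
query mem[0x1f]=0xfa, mem[0x18]=0xdd, mem[0x10]=0x22, mem[0x21]=0xdd, mem[0x01]=0x7a

MEM[0x1f,0x18,0x10,0x21,0x01] = fa dd 22 dd 7a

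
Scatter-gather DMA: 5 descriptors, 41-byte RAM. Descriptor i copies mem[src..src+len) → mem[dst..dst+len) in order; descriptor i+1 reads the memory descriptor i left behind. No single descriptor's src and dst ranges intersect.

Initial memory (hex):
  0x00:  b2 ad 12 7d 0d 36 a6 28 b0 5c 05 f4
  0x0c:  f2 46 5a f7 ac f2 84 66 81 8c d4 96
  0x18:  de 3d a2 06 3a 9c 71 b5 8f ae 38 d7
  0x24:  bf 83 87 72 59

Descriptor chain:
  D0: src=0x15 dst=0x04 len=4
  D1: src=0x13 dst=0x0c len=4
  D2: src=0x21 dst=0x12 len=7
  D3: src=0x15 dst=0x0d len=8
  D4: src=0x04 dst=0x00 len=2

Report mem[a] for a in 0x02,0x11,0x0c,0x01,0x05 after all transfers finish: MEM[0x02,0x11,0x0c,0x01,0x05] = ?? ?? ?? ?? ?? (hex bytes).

MEM[0x02,0x11,0x0c,0x01,0x05] = 12 3d 66 d4 d4

D0: mem[0x04..0x07] <- [8c d4 96 de]
D1: mem[0x0c..0x0f] <- [66 81 8c d4]
D2: mem[0x12..0x18] <- [ae 38 d7 bf 83 87 72]
D3: mem[0x0d..0x14] <- [bf 83 87 72 3d a2 06 3a]
D4: mem[0x00..0x01] <- [8c d4]
query mem[0x02]=0x12, mem[0x11]=0x3d, mem[0x0c]=0x66, mem[0x01]=0xd4, mem[0x05]=0xd4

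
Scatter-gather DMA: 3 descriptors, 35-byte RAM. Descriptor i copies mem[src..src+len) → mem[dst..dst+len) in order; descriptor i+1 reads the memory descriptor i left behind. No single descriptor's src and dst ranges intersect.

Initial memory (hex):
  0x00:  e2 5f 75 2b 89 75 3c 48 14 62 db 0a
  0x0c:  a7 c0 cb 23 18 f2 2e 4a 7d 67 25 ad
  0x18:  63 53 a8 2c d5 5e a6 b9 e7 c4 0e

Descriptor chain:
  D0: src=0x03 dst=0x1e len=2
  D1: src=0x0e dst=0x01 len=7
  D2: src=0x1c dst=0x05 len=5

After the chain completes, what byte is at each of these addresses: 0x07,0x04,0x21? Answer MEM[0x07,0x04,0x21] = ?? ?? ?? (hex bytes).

  after D0: wrote 2B at 0x1e = 2b89
  after D1: wrote 7B at 0x01 = cb2318f22e4a7d
  after D2: wrote 5B at 0x05 = d55e2b89e7
query mem[0x07]=0x2b, mem[0x04]=0xf2, mem[0x21]=0xc4

MEM[0x07,0x04,0x21] = 2b f2 c4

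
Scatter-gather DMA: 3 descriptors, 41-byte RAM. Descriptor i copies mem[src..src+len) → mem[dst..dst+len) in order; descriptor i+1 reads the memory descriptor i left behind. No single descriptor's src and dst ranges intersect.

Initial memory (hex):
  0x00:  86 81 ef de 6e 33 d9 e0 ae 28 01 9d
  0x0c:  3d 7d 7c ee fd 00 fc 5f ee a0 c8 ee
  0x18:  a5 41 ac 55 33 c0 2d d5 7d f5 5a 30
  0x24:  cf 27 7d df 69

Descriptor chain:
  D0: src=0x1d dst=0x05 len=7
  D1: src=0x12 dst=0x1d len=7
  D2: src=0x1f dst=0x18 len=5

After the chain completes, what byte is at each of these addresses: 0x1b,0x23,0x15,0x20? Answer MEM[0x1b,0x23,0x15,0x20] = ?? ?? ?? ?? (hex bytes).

MEM[0x1b,0x23,0x15,0x20] = ee a5 a0 a0

D0: mem[0x05..0x0b] <- [c0 2d d5 7d f5 5a 30]
D1: mem[0x1d..0x23] <- [fc 5f ee a0 c8 ee a5]
D2: mem[0x18..0x1c] <- [ee a0 c8 ee a5]
query mem[0x1b]=0xee, mem[0x23]=0xa5, mem[0x15]=0xa0, mem[0x20]=0xa0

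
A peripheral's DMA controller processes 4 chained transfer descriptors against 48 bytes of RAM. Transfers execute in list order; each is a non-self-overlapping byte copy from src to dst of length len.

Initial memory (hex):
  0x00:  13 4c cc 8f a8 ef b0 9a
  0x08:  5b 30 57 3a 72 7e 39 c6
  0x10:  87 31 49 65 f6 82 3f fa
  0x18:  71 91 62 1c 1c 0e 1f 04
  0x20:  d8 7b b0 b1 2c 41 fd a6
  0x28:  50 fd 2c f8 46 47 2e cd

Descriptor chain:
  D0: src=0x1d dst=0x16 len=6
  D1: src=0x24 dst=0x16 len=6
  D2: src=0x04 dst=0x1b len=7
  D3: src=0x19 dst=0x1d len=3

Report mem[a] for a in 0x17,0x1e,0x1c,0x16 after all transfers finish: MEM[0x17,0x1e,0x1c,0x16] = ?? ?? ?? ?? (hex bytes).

MEM[0x17,0x1e,0x1c,0x16] = 41 50 ef 2c

D0: mem[0x16..0x1b] <- [0e 1f 04 d8 7b b0]
D1: mem[0x16..0x1b] <- [2c 41 fd a6 50 fd]
D2: mem[0x1b..0x21] <- [a8 ef b0 9a 5b 30 57]
D3: mem[0x1d..0x1f] <- [a6 50 a8]
query mem[0x17]=0x41, mem[0x1e]=0x50, mem[0x1c]=0xef, mem[0x16]=0x2c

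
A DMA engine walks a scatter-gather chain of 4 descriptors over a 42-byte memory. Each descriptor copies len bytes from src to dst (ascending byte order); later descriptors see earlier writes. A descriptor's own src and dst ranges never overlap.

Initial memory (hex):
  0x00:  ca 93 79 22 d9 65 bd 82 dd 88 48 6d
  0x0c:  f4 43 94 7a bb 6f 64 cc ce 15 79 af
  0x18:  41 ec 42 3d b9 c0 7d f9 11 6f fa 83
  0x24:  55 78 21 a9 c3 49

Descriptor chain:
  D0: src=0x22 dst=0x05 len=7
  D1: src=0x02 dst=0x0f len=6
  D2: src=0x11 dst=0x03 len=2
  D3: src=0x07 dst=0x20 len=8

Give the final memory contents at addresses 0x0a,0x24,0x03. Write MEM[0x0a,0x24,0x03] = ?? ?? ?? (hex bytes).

  after D0: wrote 7B at 0x05 = fa83557821a9c3
  after D1: wrote 6B at 0x0f = 7922d9fa8355
  after D2: wrote 2B at 0x03 = d9fa
  after D3: wrote 8B at 0x20 = 557821a9c3f44394
query mem[0x0a]=0xa9, mem[0x24]=0xc3, mem[0x03]=0xd9

MEM[0x0a,0x24,0x03] = a9 c3 d9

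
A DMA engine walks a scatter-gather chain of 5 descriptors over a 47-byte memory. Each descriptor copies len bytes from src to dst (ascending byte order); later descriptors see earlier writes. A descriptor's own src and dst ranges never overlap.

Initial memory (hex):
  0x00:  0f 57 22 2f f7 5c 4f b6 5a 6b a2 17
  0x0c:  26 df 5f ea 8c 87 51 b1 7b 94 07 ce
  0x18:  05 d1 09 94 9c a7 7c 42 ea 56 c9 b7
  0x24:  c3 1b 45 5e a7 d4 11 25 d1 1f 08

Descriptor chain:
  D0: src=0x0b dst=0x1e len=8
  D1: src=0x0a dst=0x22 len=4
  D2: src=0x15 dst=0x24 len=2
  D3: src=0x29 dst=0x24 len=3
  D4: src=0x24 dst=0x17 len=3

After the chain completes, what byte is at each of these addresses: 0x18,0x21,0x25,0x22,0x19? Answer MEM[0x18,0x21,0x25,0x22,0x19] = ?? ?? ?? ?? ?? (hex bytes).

MEM[0x18,0x21,0x25,0x22,0x19] = 11 5f 11 a2 25

[0] 0x0b->0x1e len=8 : 17 26 df 5f ea 8c 87 51
[1] 0x0a->0x22 len=4 : a2 17 26 df
[2] 0x15->0x24 len=2 : 94 07
[3] 0x29->0x24 len=3 : d4 11 25
[4] 0x24->0x17 len=3 : d4 11 25
query mem[0x18]=0x11, mem[0x21]=0x5f, mem[0x25]=0x11, mem[0x22]=0xa2, mem[0x19]=0x25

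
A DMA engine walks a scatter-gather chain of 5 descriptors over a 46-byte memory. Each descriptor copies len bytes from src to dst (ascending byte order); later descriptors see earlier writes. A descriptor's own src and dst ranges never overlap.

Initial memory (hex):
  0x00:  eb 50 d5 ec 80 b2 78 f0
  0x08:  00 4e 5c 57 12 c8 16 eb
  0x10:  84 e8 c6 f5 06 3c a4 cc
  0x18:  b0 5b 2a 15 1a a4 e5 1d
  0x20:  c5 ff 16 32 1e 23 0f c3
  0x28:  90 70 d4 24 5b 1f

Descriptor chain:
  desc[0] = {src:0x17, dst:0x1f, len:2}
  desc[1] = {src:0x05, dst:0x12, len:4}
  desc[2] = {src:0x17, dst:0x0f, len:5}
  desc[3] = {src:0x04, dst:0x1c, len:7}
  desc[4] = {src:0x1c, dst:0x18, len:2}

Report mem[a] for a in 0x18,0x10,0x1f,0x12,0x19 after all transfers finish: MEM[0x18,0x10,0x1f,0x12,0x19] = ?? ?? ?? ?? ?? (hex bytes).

MEM[0x18,0x10,0x1f,0x12,0x19] = 80 b0 f0 2a b2

D0: mem[0x1f..0x20] <- [cc b0]
D1: mem[0x12..0x15] <- [b2 78 f0 00]
D2: mem[0x0f..0x13] <- [cc b0 5b 2a 15]
D3: mem[0x1c..0x22] <- [80 b2 78 f0 00 4e 5c]
D4: mem[0x18..0x19] <- [80 b2]
query mem[0x18]=0x80, mem[0x10]=0xb0, mem[0x1f]=0xf0, mem[0x12]=0x2a, mem[0x19]=0xb2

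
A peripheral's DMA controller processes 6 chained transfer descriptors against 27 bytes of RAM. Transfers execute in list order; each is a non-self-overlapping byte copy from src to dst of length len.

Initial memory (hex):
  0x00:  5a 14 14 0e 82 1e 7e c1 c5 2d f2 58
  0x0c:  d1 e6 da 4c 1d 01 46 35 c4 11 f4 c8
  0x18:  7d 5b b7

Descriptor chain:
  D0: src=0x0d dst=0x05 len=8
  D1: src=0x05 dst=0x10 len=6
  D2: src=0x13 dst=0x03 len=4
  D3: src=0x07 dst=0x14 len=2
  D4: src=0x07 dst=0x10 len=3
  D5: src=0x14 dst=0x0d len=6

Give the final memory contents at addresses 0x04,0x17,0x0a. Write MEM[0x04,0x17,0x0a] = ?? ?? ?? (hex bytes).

[0] 0x0d->0x05 len=8 : e6 da 4c 1d 01 46 35 c4
[1] 0x05->0x10 len=6 : e6 da 4c 1d 01 46
[2] 0x13->0x03 len=4 : 1d 01 46 f4
[3] 0x07->0x14 len=2 : 4c 1d
[4] 0x07->0x10 len=3 : 4c 1d 01
[5] 0x14->0x0d len=6 : 4c 1d f4 c8 7d 5b
query mem[0x04]=0x01, mem[0x17]=0xc8, mem[0x0a]=0x46

MEM[0x04,0x17,0x0a] = 01 c8 46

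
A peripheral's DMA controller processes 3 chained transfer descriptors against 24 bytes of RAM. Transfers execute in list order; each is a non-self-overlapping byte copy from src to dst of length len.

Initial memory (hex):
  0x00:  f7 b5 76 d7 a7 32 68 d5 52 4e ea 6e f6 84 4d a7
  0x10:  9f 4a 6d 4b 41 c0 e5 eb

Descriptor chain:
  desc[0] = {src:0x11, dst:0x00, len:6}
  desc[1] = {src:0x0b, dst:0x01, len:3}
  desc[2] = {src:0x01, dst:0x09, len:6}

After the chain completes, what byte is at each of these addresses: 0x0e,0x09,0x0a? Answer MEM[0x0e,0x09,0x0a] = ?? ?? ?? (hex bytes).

MEM[0x0e,0x09,0x0a] = 68 6e f6

#0 dst[0x00+6] := {0x4a,0x6d,0x4b,0x41,0xc0,0xe5}
#1 dst[0x01+3] := {0x6e,0xf6,0x84}
#2 dst[0x09+6] := {0x6e,0xf6,0x84,0xc0,0xe5,0x68}
query mem[0x0e]=0x68, mem[0x09]=0x6e, mem[0x0a]=0xf6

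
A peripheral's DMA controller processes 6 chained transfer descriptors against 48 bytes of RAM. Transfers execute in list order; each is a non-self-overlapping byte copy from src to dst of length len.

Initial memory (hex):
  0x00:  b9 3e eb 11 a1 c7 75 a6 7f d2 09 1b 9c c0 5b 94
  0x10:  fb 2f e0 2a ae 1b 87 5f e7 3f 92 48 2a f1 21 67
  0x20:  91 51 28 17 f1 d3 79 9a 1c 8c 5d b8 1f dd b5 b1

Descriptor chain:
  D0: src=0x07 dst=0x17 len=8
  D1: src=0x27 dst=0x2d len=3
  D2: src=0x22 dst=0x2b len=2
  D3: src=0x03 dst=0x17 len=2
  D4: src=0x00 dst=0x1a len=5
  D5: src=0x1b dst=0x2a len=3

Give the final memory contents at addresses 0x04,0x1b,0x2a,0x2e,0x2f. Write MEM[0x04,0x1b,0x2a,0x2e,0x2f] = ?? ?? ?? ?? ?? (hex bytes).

[0] 0x07->0x17 len=8 : a6 7f d2 09 1b 9c c0 5b
[1] 0x27->0x2d len=3 : 9a 1c 8c
[2] 0x22->0x2b len=2 : 28 17
[3] 0x03->0x17 len=2 : 11 a1
[4] 0x00->0x1a len=5 : b9 3e eb 11 a1
[5] 0x1b->0x2a len=3 : 3e eb 11
query mem[0x04]=0xa1, mem[0x1b]=0x3e, mem[0x2a]=0x3e, mem[0x2e]=0x1c, mem[0x2f]=0x8c

MEM[0x04,0x1b,0x2a,0x2e,0x2f] = a1 3e 3e 1c 8c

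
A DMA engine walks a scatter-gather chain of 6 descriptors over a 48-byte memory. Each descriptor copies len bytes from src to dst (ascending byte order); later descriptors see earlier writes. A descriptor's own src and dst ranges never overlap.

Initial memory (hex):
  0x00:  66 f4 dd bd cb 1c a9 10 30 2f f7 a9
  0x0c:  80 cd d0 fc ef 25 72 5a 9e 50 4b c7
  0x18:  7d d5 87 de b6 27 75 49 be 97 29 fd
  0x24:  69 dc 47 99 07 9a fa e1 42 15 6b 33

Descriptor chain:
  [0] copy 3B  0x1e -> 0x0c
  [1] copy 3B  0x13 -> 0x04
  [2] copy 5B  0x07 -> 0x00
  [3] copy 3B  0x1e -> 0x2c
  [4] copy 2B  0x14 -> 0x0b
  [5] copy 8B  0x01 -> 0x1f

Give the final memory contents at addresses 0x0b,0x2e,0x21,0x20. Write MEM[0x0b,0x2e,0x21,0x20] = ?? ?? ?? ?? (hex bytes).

#0 dst[0x0c+3] := {0x75,0x49,0xbe}
#1 dst[0x04+3] := {0x5a,0x9e,0x50}
#2 dst[0x00+5] := {0x10,0x30,0x2f,0xf7,0xa9}
#3 dst[0x2c+3] := {0x75,0x49,0xbe}
#4 dst[0x0b+2] := {0x9e,0x50}
#5 dst[0x1f+8] := {0x30,0x2f,0xf7,0xa9,0x9e,0x50,0x10,0x30}
query mem[0x0b]=0x9e, mem[0x2e]=0xbe, mem[0x21]=0xf7, mem[0x20]=0x2f

MEM[0x0b,0x2e,0x21,0x20] = 9e be f7 2f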